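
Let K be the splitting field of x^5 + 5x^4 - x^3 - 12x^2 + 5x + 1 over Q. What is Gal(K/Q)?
The polynomial f is an irreducible quintic over Q, so G = Gal(f/Q) is a transitive subgroup of S_5: one of C_5 (5T1, order 5), D_5 (5T2, order 10), F_20 (5T3, order 20), A_5 (5T4, order 60) or S_5 (5T5, order 120). The discriminant of f is 7745089 = 2783^2, a perfect square, so G is contained in A_5. The transitive groups of degree 5 contained in A_5 are: C_5 (5T1, order 5), D_5 (5T2, order 10), A_5 (5T4, order 60). By Dedekind's theorem, for a prime p not dividing disc(f) the degrees of the irreducible factors of f mod p form the cycle type of an element of G. Factoring f modulo the 14 such primes p <= 53 (skipping 11, 23, which divide the discriminant), each new pattern first appears at: mod 2: f = (x^5 + x^4 + x^3 + x + 1), pattern 5; mod 43: f = (x + 9)(x + 11)(x + 12)(x + 28)(x + 31), pattern 1+1+1+1+1. No other pattern occurs in this range, so the set of observed cycle types is {5, 1+1+1+1+1}. The candidates containing elements of all these cycle types are C_5 (5T1) of order 5, D_5 (5T2) of order 10, A_5 (5T4) of order 60; the others are excluded. The observed types are precisely the cycle types that occur in C_5 (5T1). Each of the other remaining candidates has further cycle types, and by the Chebotarev density theorem the matching factorization patterns would occur for a proportion of primes equal to their share of the group: D_5 (5T2) additionally contains elements of type 2+2+1 (5 of its 10 elements, about 50% of primes); A_5 (5T4) additionally contains elements of type 3+1+1, 2+2+1 (35 of its 60 elements, about 58% of primes). None of the 14 primes tested shows any such pattern (for each of these groups the chance of that is below 10^-4), which rules them out. Hence G = C_5 (5T1), of order 5.

C_5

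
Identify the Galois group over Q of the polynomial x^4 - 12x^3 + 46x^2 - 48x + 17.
S_4 (order 24)

The polynomial is an irreducible quartic over Q and its discriminant is 1266944, which is not a perfect square, so the Galois group is not contained in A_4. The resolvent cubic y^3 - 46*y^2 + 508*y - 1624 is irreducible over Q. An irreducible resolvent with non-square discriminant gives S_4.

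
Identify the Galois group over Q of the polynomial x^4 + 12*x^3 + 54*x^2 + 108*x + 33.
D_4 (order 8)

The polynomial is an irreducible quartic over Q and its discriminant is -28311552, which is not a perfect square, so the Galois group is not contained in A_4. The resolvent cubic y^3 - 54*y^2 + 1164*y - 9288 has exactly one rational root, so the Galois group is C_4 or D_4. The quartic remains irreducible over Q(sqrt(disc)), so the group is D_4.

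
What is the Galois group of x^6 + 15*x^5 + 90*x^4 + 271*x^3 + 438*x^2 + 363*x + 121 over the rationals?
S_3, S_3 acting on 6 points

The polynomial f is an irreducible sextic over Q, so G = Gal(f/Q) is one of the 16 transitive subgroups 6T1, ..., 6T16 of S_6. The discriminant of f is -67744512, which is not a perfect square, so G is not contained in A_6. The transitive groups of degree 6 not contained in A_6 are: C_6 (6T1, order 6), S_3 (6T2, order 6), D_6 (6T3, order 12), C_3 x S_3 (6T5, order 18), A_4 x C_2 (6T6, order 24), S_4 (6T8, order 24), S_3 x S_3 (6T9, order 36), S_4 x C_2 (6T11, order 48), (S_3 x S_3) : C_2 (6T13, order 72), PGL(2,5) (6T14, order 120), S_6 (6T16, order 720). By Dedekind's theorem, for a prime p not dividing disc(f) the degrees of the irreducible factors of f mod p form the cycle type of an element of G. Factoring f modulo the 23 such primes p <= 101 (skipping 2, 3, 11, which divide the discriminant), each new pattern first appears at: mod 5: f = (x^2 + 3)(x^2 + x + 1)(x^2 + 4x + 2), pattern 2+2+2; mod 7: f = (x^3 + 3x^2 + 5x + 4)(x^3 + 5x^2 + 4), pattern 3+3; mod 31: f = (x + 3)(x + 8)(x + 10)(x + 17)(x + 19)(x + 20), pattern 1+1+1+1+1+1. No other pattern occurs in this range, so the set of observed cycle types is {2+2+2, 3+3, 1+1+1+1+1+1}. The candidates containing elements of all these cycle types are C_6 (6T1) of order 6, S_3 (6T2) of order 6, D_6 (6T3) of order 12, C_3 x S_3 (6T5) of order 18, A_4 x C_2 (6T6) of order 24, S_4 (6T8) of order 24, S_3 x S_3 (6T9) of order 36, S_4 x C_2 (6T11) of order 48, (S_3 x S_3) : C_2 (6T13) of order 72, PGL(2,5) (6T14) of order 120, S_6 (6T16) of order 720; the others are excluded. The observed types are precisely the cycle types that occur in S_3 (6T2). Each of the other remaining candidates has further cycle types, and by the Chebotarev density theorem the matching factorization patterns would occur for a proportion of primes equal to their share of the group: C_6 (6T1) additionally contains elements of type 6 (2 of its 6 elements, about 33% of primes); D_6 (6T3) additionally contains elements of type 6, 2+2+1+1 (5 of its 12 elements, about 42% of primes); C_3 x S_3 (6T5) additionally contains elements of type 6, 3+1+1+1 (10 of its 18 elements, about 56% of primes); A_4 x C_2 (6T6) additionally contains elements of type 6, 2+2+1+1, 2+1+1+1+1 (14 of its 24 elements, about 58% of primes); S_4 (6T8) additionally contains elements of type 4+1+1, 2+2+1+1 (9 of its 24 elements, about 38% of primes); S_3 x S_3 (6T9) additionally contains elements of type 6, 3+1+1+1, 2+2+1+1 (25 of its 36 elements, about 69% of primes); S_4 x C_2 (6T11) additionally contains elements of type 6, 4+2, 4+1+1, 2+2+1+1, 2+1+1+1+1 (32 of its 48 elements, about 67% of primes); (S_3 x S_3) : C_2 (6T13) additionally contains elements of type 6, 4+2, 3+2+1, 3+1+1+1, 2+2+1+1, 2+1+1+1+1 (61 of its 72 elements, about 85% of primes); PGL(2,5) (6T14) additionally contains elements of type 6, 5+1, 4+1+1, 2+2+1+1 (89 of its 120 elements, about 74% of primes); S_6 (6T16) additionally contains elements of type 6, 5+1, 4+2, 4+1+1, 3+2+1, 3+1+1+1, 2+2+1+1, 2+1+1+1+1 (664 of its 720 elements, about 92% of primes). None of the 23 primes tested shows any such pattern (for each of these groups the chance of that is below 10^-4), which rules them out. Hence G = S_3 (6T2), of order 6.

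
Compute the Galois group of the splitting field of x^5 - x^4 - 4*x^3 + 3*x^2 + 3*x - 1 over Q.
The polynomial f is an irreducible quintic over Q, so G = Gal(f/Q) is a transitive subgroup of S_5: one of C_5 (5T1, order 5), D_5 (5T2, order 10), F_20 (5T3, order 20), A_5 (5T4, order 60) or S_5 (5T5, order 120). The discriminant of f is 14641 = 121^2, a perfect square, so G is contained in A_5. The transitive groups of degree 5 contained in A_5 are: C_5 (5T1, order 5), D_5 (5T2, order 10), A_5 (5T4, order 60). By Dedekind's theorem, for a prime p not dividing disc(f) the degrees of the irreducible factors of f mod p form the cycle type of an element of G. Factoring f modulo the 14 such primes p <= 47 (skipping 11, which divides the discriminant), each new pattern first appears at: mod 2: f = (x^5 + x^4 + x^2 + x + 1), pattern 5; mod 23: f = (x + 4)(x + 6)(x + 10)(x + 11)(x + 14), pattern 1+1+1+1+1. No other pattern occurs in this range, so the set of observed cycle types is {5, 1+1+1+1+1}. The candidates containing elements of all these cycle types are C_5 (5T1) of order 5, D_5 (5T2) of order 10, A_5 (5T4) of order 60; the others are excluded. The observed types are precisely the cycle types that occur in C_5 (5T1). Each of the other remaining candidates has further cycle types, and by the Chebotarev density theorem the matching factorization patterns would occur for a proportion of primes equal to their share of the group: D_5 (5T2) additionally contains elements of type 2+2+1 (5 of its 10 elements, about 50% of primes); A_5 (5T4) additionally contains elements of type 3+1+1, 2+2+1 (35 of its 60 elements, about 58% of primes). None of the 14 primes tested shows any such pattern (for each of these groups the chance of that is below 10^-4), which rules them out. Hence G = C_5 (5T1), of order 5.

C_5, the cyclic group of order 5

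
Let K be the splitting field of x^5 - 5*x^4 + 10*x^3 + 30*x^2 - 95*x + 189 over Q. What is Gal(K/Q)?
The polynomial f is an irreducible quintic over Q, so G = Gal(f/Q) is a transitive subgroup of S_5: one of C_5 (5T1, order 5), D_5 (5T2, order 10), F_20 (5T3, order 20), A_5 (5T4, order 60) or S_5 (5T5, order 120). The discriminant of f is 1151520050000, which is not a perfect square, so G is not contained in A_5. The transitive groups of degree 5 not contained in A_5 are: F_20 (5T3, order 20), S_5 (5T5, order 120). By Dedekind's theorem, for a prime p not dividing disc(f) the degrees of the irreducible factors of f mod p form the cycle type of an element of G. Factoring f modulo the 18 such primes p <= 71 (skipping 2, 5, which divide the discriminant), each new pattern first appears at: mod 3: f = (x)(x^4 + x^3 + x^2 + 1), pattern 4+1; mod 11: f = (x^5 + 6x^4 + 10x^3 + 8x^2 + 4x + 2), pattern 5; mod 19: f = (x + 8)(x^2 + 12x + 2)(x^2 + 13x + 13), pattern 2+2+1. No other pattern occurs in this range, so the set of observed cycle types is {4+1, 5, 2+2+1}. The candidates containing elements of all these cycle types are F_20 (5T3) of order 20, S_5 (5T5) of order 120; the others are excluded. The observed types are precisely the cycle types that occur in F_20 (5T3) (apart from the identity). Each of the other remaining candidates has further cycle types, and by the Chebotarev density theorem the matching factorization patterns would occur for a proportion of primes equal to their share of the group: S_5 (5T5) additionally contains elements of type 3+2, 3+1+1, 2+1+1+1 (50 of its 120 elements, about 42% of primes). None of the 18 primes tested shows any such pattern (for each of these groups the chance of that is below 10^-4), which rules them out. Hence G = F_20 (5T3), of order 20.

F_20, the Frobenius group of order 20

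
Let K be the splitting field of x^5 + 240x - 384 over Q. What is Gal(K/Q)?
5T3: F_20

The polynomial f is an irreducible quintic over Q, so G = Gal(f/Q) is a transitive subgroup of S_5: one of C_5 (5T1, order 5), D_5 (5T2, order 10), F_20 (5T3, order 20), A_5 (5T4, order 60) or S_5 (5T5, order 120). The discriminant of f is 271790899200000, which is not a perfect square, so G is not contained in A_5. The transitive groups of degree 5 not contained in A_5 are: F_20 (5T3, order 20), S_5 (5T5, order 120). By Dedekind's theorem, for a prime p not dividing disc(f) the degrees of the irreducible factors of f mod p form the cycle type of an element of G. Factoring f modulo the 18 such primes p <= 73 (skipping 2, 3, 5, which divide the discriminant), each new pattern first appears at: mod 7: f = (x + 2)(x^4 + 5x^3 + 4x^2 + 6x + 4), pattern 4+1; mod 11: f = (x + 10)(x^2 + 5x + 3)(x^2 + 7x + 7), pattern 2+2+1; mod 19: f = (x^5 + 12x + 15), pattern 5. No other pattern occurs in this range, so the set of observed cycle types is {4+1, 2+2+1, 5}. The candidates containing elements of all these cycle types are F_20 (5T3) of order 20, S_5 (5T5) of order 120; the others are excluded. The observed types are precisely the cycle types that occur in F_20 (5T3) (apart from the identity). Each of the other remaining candidates has further cycle types, and by the Chebotarev density theorem the matching factorization patterns would occur for a proportion of primes equal to their share of the group: S_5 (5T5) additionally contains elements of type 3+2, 3+1+1, 2+1+1+1 (50 of its 120 elements, about 42% of primes). None of the 18 primes tested shows any such pattern (for each of these groups the chance of that is below 10^-4), which rules them out. Hence G = F_20 (5T3), of order 20.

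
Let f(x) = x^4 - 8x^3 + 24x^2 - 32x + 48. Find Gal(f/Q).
The polynomial is an irreducible quartic over Q and its discriminant is 8388608, which is not a perfect square, so the Galois group is not contained in A_4. The resolvent cubic y^3 - 24*y^2 + 64*y + 512 has exactly one rational root, so the Galois group is C_4 or D_4. The quartic remains irreducible over Q(sqrt(disc)), so the group is D_4.

D_4, the dihedral group of order 8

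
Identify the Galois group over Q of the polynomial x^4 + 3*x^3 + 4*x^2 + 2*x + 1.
C_4

The polynomial is an irreducible quartic over Q and its discriminant is 125, which is not a perfect square, so the Galois group is not contained in A_4. The resolvent cubic y^3 - 4*y^2 + 2*y + 3 has exactly one rational root, so the Galois group is C_4 or D_4. The quartic becomes reducible over Q(sqrt(disc)), so the group is C_4.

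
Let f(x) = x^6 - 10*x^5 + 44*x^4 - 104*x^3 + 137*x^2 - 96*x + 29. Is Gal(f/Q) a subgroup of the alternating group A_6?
The polynomial is irreducible of degree 6 over Q. Its discriminant is -1075648, which is not a perfect square. A Galois group lies in the alternating group exactly when the discriminant is a square in Q, so the Galois group (C_6) is not contained in A_6.

No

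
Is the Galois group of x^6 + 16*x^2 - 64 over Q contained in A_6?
Yes

The polynomial is irreducible of degree 6 over Q. Its discriminant is 66039417143296 = 8126464^2, a perfect square. A Galois group lies in the alternating group exactly when the discriminant is a square in Q, so the Galois group (S_4) is contained in A_6.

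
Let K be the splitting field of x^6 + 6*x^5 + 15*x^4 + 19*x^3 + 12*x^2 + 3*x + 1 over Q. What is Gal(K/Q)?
C_6, the cyclic group of order 6

The polynomial f is an irreducible sextic over Q, so G = Gal(f/Q) is one of the 16 transitive subgroups 6T1, ..., 6T16 of S_6. The discriminant of f is -19683, which is not a perfect square, so G is not contained in A_6. The transitive groups of degree 6 not contained in A_6 are: C_6 (6T1, order 6), S_3 (6T2, order 6), D_6 (6T3, order 12), C_3 x S_3 (6T5, order 18), A_4 x C_2 (6T6, order 24), S_4 (6T8, order 24), S_3 x S_3 (6T9, order 36), S_4 x C_2 (6T11, order 48), (S_3 x S_3) : C_2 (6T13, order 72), PGL(2,5) (6T14, order 120), S_6 (6T16, order 720). By Dedekind's theorem, for a prime p not dividing disc(f) the degrees of the irreducible factors of f mod p form the cycle type of an element of G. Factoring f modulo the 37 such primes p <= 163 (skipping 3, which divides the discriminant), each new pattern first appears at: mod 2: f = (x^6 + x^4 + x^3 + x + 1), pattern 6; mod 7: f = (x^3 + 3x^2 + 3x + 3)(x^3 + 3x^2 + 3x + 5), pattern 3+3; mod 17: f = (x^2 + 9x + 9)(x^2 + 15x + 15)(x^2 + 16x + 16), pattern 2+2+2; mod 19: f = (x + 5)(x + 6)(x + 7)(x + 10)(x + 17)(x + 18), pattern 1+1+1+1+1+1. No other pattern occurs in this range, so the set of observed cycle types is {6, 3+3, 2+2+2, 1+1+1+1+1+1}. The candidates containing elements of all these cycle types are C_6 (6T1) of order 6, D_6 (6T3) of order 12, C_3 x S_3 (6T5) of order 18, A_4 x C_2 (6T6) of order 24, S_3 x S_3 (6T9) of order 36, S_4 x C_2 (6T11) of order 48, (S_3 x S_3) : C_2 (6T13) of order 72, PGL(2,5) (6T14) of order 120, S_6 (6T16) of order 720; the others are excluded. The observed types are precisely the cycle types that occur in C_6 (6T1). Each of the other remaining candidates has further cycle types, and by the Chebotarev density theorem the matching factorization patterns would occur for a proportion of primes equal to their share of the group: D_6 (6T3) additionally contains elements of type 2+2+1+1 (3 of its 12 elements, about 25% of primes); C_3 x S_3 (6T5) additionally contains elements of type 3+1+1+1 (4 of its 18 elements, about 22% of primes); A_4 x C_2 (6T6) additionally contains elements of type 2+2+1+1, 2+1+1+1+1 (6 of its 24 elements, about 25% of primes); S_3 x S_3 (6T9) additionally contains elements of type 3+1+1+1, 2+2+1+1 (13 of its 36 elements, about 36% of primes); S_4 x C_2 (6T11) additionally contains elements of type 4+2, 4+1+1, 2+2+1+1, 2+1+1+1+1 (24 of its 48 elements, about 50% of primes); (S_3 x S_3) : C_2 (6T13) additionally contains elements of type 4+2, 3+2+1, 3+1+1+1, 2+2+1+1, 2+1+1+1+1 (49 of its 72 elements, about 68% of primes); PGL(2,5) (6T14) additionally contains elements of type 5+1, 4+1+1, 2+2+1+1 (69 of its 120 elements, about 58% of primes); S_6 (6T16) additionally contains elements of type 5+1, 4+2, 4+1+1, 3+2+1, 3+1+1+1, 2+2+1+1, 2+1+1+1+1 (544 of its 720 elements, about 76% of primes). None of the 37 primes tested shows any such pattern (for each of these groups the chance of that is below 10^-4), which rules them out. Hence G = C_6 (6T1), of order 6.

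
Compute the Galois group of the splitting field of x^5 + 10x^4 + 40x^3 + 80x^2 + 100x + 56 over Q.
A_5

The polynomial f is an irreducible quintic over Q, so G = Gal(f/Q) is a transitive subgroup of S_5: one of C_5 (5T1, order 5), D_5 (5T2, order 10), F_20 (5T3, order 20), A_5 (5T4, order 60) or S_5 (5T5, order 120). The discriminant of f is 1024000000 = 32000^2, a perfect square, so G is contained in A_5. The transitive groups of degree 5 contained in A_5 are: C_5 (5T1, order 5), D_5 (5T2, order 10), A_5 (5T4, order 60). By Dedekind's theorem, for a prime p not dividing disc(f) the degrees of the irreducible factors of f mod p form the cycle type of an element of G. Factoring f modulo the 2 such primes p <= 7 (skipping 2, 5, which divide the discriminant), each new pattern first appears at: mod 3: f = (x^5 + x^4 + x^3 + 2x^2 + x + 2), pattern 5; mod 7: f = (x)(x + 6)(x^3 + 4x^2 + 2x + 5), pattern 3+1+1. No other pattern occurs in this range, so the set of observed cycle types is {5, 3+1+1}. Among the candidates above, the only group containing elements of all these cycle types is A_5 (5T4) — each of C_5 (5T1), D_5 (5T2) lacks at least one of them. Hence G = A_5 (5T4), of order 60.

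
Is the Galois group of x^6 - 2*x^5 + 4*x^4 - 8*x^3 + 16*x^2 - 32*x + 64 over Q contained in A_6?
The polynomial is irreducible of degree 6 over Q. Its discriminant is -18046378835968, which is not a perfect square. A Galois group lies in the alternating group exactly when the discriminant is a square in Q, so the Galois group (C_6) is not contained in A_6.

No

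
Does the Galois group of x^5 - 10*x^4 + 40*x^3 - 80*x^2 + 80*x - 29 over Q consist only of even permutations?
The polynomial is irreducible of degree 5 over Q. Its discriminant is 253125, which is not a perfect square. A Galois group lies in the alternating group exactly when the discriminant is a square in Q, so the Galois group (F_20) is not contained in A_5.

No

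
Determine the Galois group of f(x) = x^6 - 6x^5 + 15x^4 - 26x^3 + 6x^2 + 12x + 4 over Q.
D_6 (also written D6)

The polynomial f is an irreducible sextic over Q, so G = Gal(f/Q) is one of the 16 transitive subgroups 6T1, ..., 6T16 of S_6. The discriminant of f is 304930925568, which is not a perfect square, so G is not contained in A_6. The transitive groups of degree 6 not contained in A_6 are: C_6 (6T1, order 6), S_3 (6T2, order 6), D_6 (6T3, order 12), C_3 x S_3 (6T5, order 18), A_4 x C_2 (6T6, order 24), S_4 (6T8, order 24), S_3 x S_3 (6T9, order 36), S_4 x C_2 (6T11, order 48), (S_3 x S_3) : C_2 (6T13, order 72), PGL(2,5) (6T14, order 120), S_6 (6T16, order 720). By Dedekind's theorem, for a prime p not dividing disc(f) the degrees of the irreducible factors of f mod p form the cycle type of an element of G. Factoring f modulo the 79 such primes p <= 421 (skipping 2, 3, 41, which divide the discriminant), each new pattern first appears at: mod 5: f = (x^2 + 2x + 3)(x^2 + 3x + 4)(x^2 + 4x + 2), pattern 2+2+2; mod 7: f = (x^6 + x^5 + x^4 + 2x^3 + 6x^2 + 5x + 4), pattern 6; mod 11: f = (x + 4)(x + 9)(x^2 + 4x + 2)(x^2 + 10x + 8), pattern 2+2+1+1; mod 13: f = (x^3 + 10x^2 + 2x + 1)(x^3 + 10x^2 + 4x + 4), pattern 3+3; mod 61: f = (x + 20)(x + 29)(x + 36)(x + 41)(x + 54)(x + 58), pattern 1+1+1+1+1+1. No other pattern occurs in this range, so the set of observed cycle types is {2+2+2, 6, 2+2+1+1, 3+3, 1+1+1+1+1+1}. The candidates containing elements of all these cycle types are D_6 (6T3) of order 12, A_4 x C_2 (6T6) of order 24, S_3 x S_3 (6T9) of order 36, S_4 x C_2 (6T11) of order 48, (S_3 x S_3) : C_2 (6T13) of order 72, PGL(2,5) (6T14) of order 120, S_6 (6T16) of order 720; the others are excluded. The observed types are precisely the cycle types that occur in D_6 (6T3). Each of the other remaining candidates has further cycle types, and by the Chebotarev density theorem the matching factorization patterns would occur for a proportion of primes equal to their share of the group: A_4 x C_2 (6T6) additionally contains elements of type 2+1+1+1+1 (3 of its 24 elements, about 12% of primes); S_3 x S_3 (6T9) additionally contains elements of type 3+1+1+1 (4 of its 36 elements, about 11% of primes); S_4 x C_2 (6T11) additionally contains elements of type 4+2, 4+1+1, 2+1+1+1+1 (15 of its 48 elements, about 31% of primes); (S_3 x S_3) : C_2 (6T13) additionally contains elements of type 4+2, 3+2+1, 3+1+1+1, 2+1+1+1+1 (40 of its 72 elements, about 56% of primes); PGL(2,5) (6T14) additionally contains elements of type 5+1, 4+1+1 (54 of its 120 elements, about 45% of primes); S_6 (6T16) additionally contains elements of type 5+1, 4+2, 4+1+1, 3+2+1, 3+1+1+1, 2+1+1+1+1 (499 of its 720 elements, about 69% of primes). None of the 79 primes tested shows any such pattern (for each of these groups the chance of that is below 10^-4), which rules them out. Hence G = D_6 (6T3), of order 12.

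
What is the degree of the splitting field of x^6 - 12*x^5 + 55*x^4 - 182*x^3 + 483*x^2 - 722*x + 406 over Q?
The degree of the splitting field over Q equals the order of the Galois group, so first determine the group. The polynomial f is an irreducible sextic over Q, so G = Gal(f/Q) is one of the 16 transitive subgroups 6T1, ..., 6T16 of S_6. The discriminant of f is -252691209157696, which is not a perfect square, so G is not contained in A_6. The transitive groups of degree 6 not contained in A_6 are: C_6 (6T1, order 6), S_3 (6T2, order 6), D_6 (6T3, order 12), C_3 x S_3 (6T5, order 18), A_4 x C_2 (6T6, order 24), S_4 (6T8, order 24), S_3 x S_3 (6T9, order 36), S_4 x C_2 (6T11, order 48), (S_3 x S_3) : C_2 (6T13, order 72), PGL(2,5) (6T14, order 120), S_6 (6T16, order 720). By Dedekind's theorem, for a prime p not dividing disc(f) the degrees of the irreducible factors of f mod p form the cycle type of an element of G. Factoring f modulo the 67 such primes p <= 347 (skipping 2, 229, which divide the discriminant), each new pattern first appears at: mod 3: f = (x^6 + x^4 + x^3 + x + 1), pattern 6; mod 5: f = (x^3 + x^2 + 3x + 1)(x^3 + 2x^2 + 1), pattern 3+3; mod 7: f = (x)(x + 2)(x^4 + 6x^2 + 2x + 3), pattern 4+1+1; mod 13: f = (x^2 + 6x + 4)(x^4 + 8x^3 + 3x^2 + 2x + 4), pattern 4+2; mod 23: f = (x^2 + 1)(x^2 + 14x + 16)(x^2 + 20x + 11), pattern 2+2+2; mod 29: f = (x)(x + 28)(x^2 + 2)(x^2 + 18x + 13), pattern 2+2+1+1; mod 193: f = (x + 63)(x + 114)(x + 128)(x + 132)(x + 145)(x + 178), pattern 1+1+1+1+1+1; mod 347: f = (x + 16)(x + 82)(x + 116)(x + 309)(x^2 + 159x + 141), pattern 2+1+1+1+1. No other pattern occurs in this range, so the set of observed cycle types is {6, 3+3, 4+1+1, 4+2, 2+2+2, 2+2+1+1, 1+1+1+1+1+1, 2+1+1+1+1}. The candidates containing elements of all these cycle types are S_4 x C_2 (6T11) of order 48, S_6 (6T16) of order 720; the others are excluded. The observed types are precisely the cycle types that occur in S_4 x C_2 (6T11). Each of the other remaining candidates has further cycle types, and by the Chebotarev density theorem the matching factorization patterns would occur for a proportion of primes equal to their share of the group: S_6 (6T16) additionally contains elements of type 5+1, 3+2+1, 3+1+1+1 (304 of its 720 elements, about 42% of primes). None of the 67 primes tested shows any such pattern (for each of these groups the chance of that is below 10^-4), which rules them out. Hence G = S_4 x C_2 (6T11), of order 48. The Galois group S_4 x C_2 (6T11) has order 48, so the splitting field has degree 48 over Q.

48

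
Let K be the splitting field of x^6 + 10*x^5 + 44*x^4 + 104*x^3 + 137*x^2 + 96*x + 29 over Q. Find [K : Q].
6

The degree of the splitting field over Q equals the order of the Galois group, so first determine the group. The polynomial f is an irreducible sextic over Q, so G = Gal(f/Q) is one of the 16 transitive subgroups 6T1, ..., 6T16 of S_6. The discriminant of f is -1075648, which is not a perfect square, so G is not contained in A_6. The transitive groups of degree 6 not contained in A_6 are: C_6 (6T1, order 6), S_3 (6T2, order 6), D_6 (6T3, order 12), C_3 x S_3 (6T5, order 18), A_4 x C_2 (6T6, order 24), S_4 (6T8, order 24), S_3 x S_3 (6T9, order 36), S_4 x C_2 (6T11, order 48), (S_3 x S_3) : C_2 (6T13, order 72), PGL(2,5) (6T14, order 120), S_6 (6T16, order 720). By Dedekind's theorem, for a prime p not dividing disc(f) the degrees of the irreducible factors of f mod p form the cycle type of an element of G. Factoring f modulo the 37 such primes p <= 167 (skipping 2, 7, which divide the discriminant), each new pattern first appears at: mod 3: f = (x^6 + x^5 + 2x^4 + 2x^3 + 2x^2 + 2), pattern 6; mod 11: f = (x^3 + 3x^2 + 8)(x^3 + 7x^2 + x + 5), pattern 3+3; mod 13: f = (x^2 + 6x + 4)(x^2 + 8x + 11)(x^2 + 9x + 11), pattern 2+2+2; mod 29: f = (x)(x + 3)(x + 13)(x + 14)(x + 16)(x + 22), pattern 1+1+1+1+1+1. No other pattern occurs in this range, so the set of observed cycle types is {6, 3+3, 2+2+2, 1+1+1+1+1+1}. The candidates containing elements of all these cycle types are C_6 (6T1) of order 6, D_6 (6T3) of order 12, C_3 x S_3 (6T5) of order 18, A_4 x C_2 (6T6) of order 24, S_3 x S_3 (6T9) of order 36, S_4 x C_2 (6T11) of order 48, (S_3 x S_3) : C_2 (6T13) of order 72, PGL(2,5) (6T14) of order 120, S_6 (6T16) of order 720; the others are excluded. The observed types are precisely the cycle types that occur in C_6 (6T1). Each of the other remaining candidates has further cycle types, and by the Chebotarev density theorem the matching factorization patterns would occur for a proportion of primes equal to their share of the group: D_6 (6T3) additionally contains elements of type 2+2+1+1 (3 of its 12 elements, about 25% of primes); C_3 x S_3 (6T5) additionally contains elements of type 3+1+1+1 (4 of its 18 elements, about 22% of primes); A_4 x C_2 (6T6) additionally contains elements of type 2+2+1+1, 2+1+1+1+1 (6 of its 24 elements, about 25% of primes); S_3 x S_3 (6T9) additionally contains elements of type 3+1+1+1, 2+2+1+1 (13 of its 36 elements, about 36% of primes); S_4 x C_2 (6T11) additionally contains elements of type 4+2, 4+1+1, 2+2+1+1, 2+1+1+1+1 (24 of its 48 elements, about 50% of primes); (S_3 x S_3) : C_2 (6T13) additionally contains elements of type 4+2, 3+2+1, 3+1+1+1, 2+2+1+1, 2+1+1+1+1 (49 of its 72 elements, about 68% of primes); PGL(2,5) (6T14) additionally contains elements of type 5+1, 4+1+1, 2+2+1+1 (69 of its 120 elements, about 58% of primes); S_6 (6T16) additionally contains elements of type 5+1, 4+2, 4+1+1, 3+2+1, 3+1+1+1, 2+2+1+1, 2+1+1+1+1 (544 of its 720 elements, about 76% of primes). None of the 37 primes tested shows any such pattern (for each of these groups the chance of that is below 10^-4), which rules them out. Hence G = C_6 (6T1), of order 6. The Galois group C_6 (6T1) has order 6, so the splitting field has degree 6 over Q.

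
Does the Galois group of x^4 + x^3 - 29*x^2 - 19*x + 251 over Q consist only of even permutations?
The polynomial is irreducible of degree 4 over Q. Its discriminant is 76245125, which is not a perfect square. A Galois group lies in the alternating group exactly when the discriminant is a square in Q, so the Galois group (C_4) is not contained in A_4.

No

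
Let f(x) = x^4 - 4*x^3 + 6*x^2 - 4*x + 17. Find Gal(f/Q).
V_4, the Klein four-group

The polynomial is an irreducible quartic over Q and its discriminant is 1048576 = 1024^2, a perfect square, so the Galois group is contained in A_4. The resolvent cubic y^3 - 6*y^2 - 52*y + 120 splits completely over Q, which gives the Klein four-group V_4.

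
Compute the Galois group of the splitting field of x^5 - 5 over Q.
The polynomial f is an irreducible quintic over Q, so G = Gal(f/Q) is a transitive subgroup of S_5: one of C_5 (5T1, order 5), D_5 (5T2, order 10), F_20 (5T3, order 20), A_5 (5T4, order 60) or S_5 (5T5, order 120). The discriminant of f is 1953125, which is not a perfect square, so G is not contained in A_5. The transitive groups of degree 5 not contained in A_5 are: F_20 (5T3, order 20), S_5 (5T5, order 120). By Dedekind's theorem, for a prime p not dividing disc(f) the degrees of the irreducible factors of f mod p form the cycle type of an element of G. Factoring f modulo the 18 such primes p <= 67 (skipping 5, which divides the discriminant), each new pattern first appears at: mod 2: f = (x + 1)(x^4 + x^3 + x^2 + x + 1), pattern 4+1; mod 11: f = (x^5 + 6), pattern 5; mod 19: f = (x + 13)(x^2 + 11x + 17)(x^2 + 14x + 17), pattern 2+2+1; mod 31: f = (x + 3)(x + 6)(x + 12)(x + 17)(x + 24), pattern 1+1+1+1+1. No other pattern occurs in this range, so the set of observed cycle types is {4+1, 5, 2+2+1, 1+1+1+1+1}. The candidates containing elements of all these cycle types are F_20 (5T3) of order 20, S_5 (5T5) of order 120; the others are excluded. The observed types are precisely the cycle types that occur in F_20 (5T3). Each of the other remaining candidates has further cycle types, and by the Chebotarev density theorem the matching factorization patterns would occur for a proportion of primes equal to their share of the group: S_5 (5T5) additionally contains elements of type 3+2, 3+1+1, 2+1+1+1 (50 of its 120 elements, about 42% of primes). None of the 18 primes tested shows any such pattern (for each of these groups the chance of that is below 10^-4), which rules them out. Hence G = F_20 (5T3), of order 20.

F_20 (also written F20)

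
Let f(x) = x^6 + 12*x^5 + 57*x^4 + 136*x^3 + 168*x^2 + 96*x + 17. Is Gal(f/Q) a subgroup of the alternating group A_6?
The polynomial is irreducible of degree 6 over Q. Its discriminant is -419904, which is not a perfect square. A Galois group lies in the alternating group exactly when the discriminant is a square in Q, so the Galois group (A_4 x C_2) is not contained in A_6.

No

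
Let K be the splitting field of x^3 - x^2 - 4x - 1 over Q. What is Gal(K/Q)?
C_3

The polynomial is an irreducible cubic over Q and its discriminant is 169 = 13^2, a perfect square. For an irreducible cubic, a square discriminant forces the Galois group to be A_3, the cyclic group of order 3.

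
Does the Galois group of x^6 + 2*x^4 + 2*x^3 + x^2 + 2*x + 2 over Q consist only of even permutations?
The polynomial is irreducible of degree 6 over Q. Its discriminant is -187648, which is not a perfect square. A Galois group lies in the alternating group exactly when the discriminant is a square in Q, so the Galois group ((S_3 x S_3) : C_2) is not contained in A_6.

No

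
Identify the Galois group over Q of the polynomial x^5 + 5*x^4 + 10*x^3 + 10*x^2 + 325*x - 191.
The polynomial f is an irreducible quintic over Q, so G = Gal(f/Q) is a transitive subgroup of S_5: one of C_5 (5T1, order 5), D_5 (5T2, order 10), F_20 (5T3, order 20), A_5 (5T4, order 60) or S_5 (5T5, order 120). The discriminant of f is 1073741824000000 = 32768000^2, a perfect square, so G is contained in A_5. The transitive groups of degree 5 contained in A_5 are: C_5 (5T1, order 5), D_5 (5T2, order 10), A_5 (5T4, order 60). By Dedekind's theorem, for a prime p not dividing disc(f) the degrees of the irreducible factors of f mod p form the cycle type of an element of G. Factoring f modulo the 2 such primes p <= 7 (skipping 2, 5, which divide the discriminant), each new pattern first appears at: mod 3: f = (x^5 + 2x^4 + x^3 + x^2 + x + 1), pattern 5; mod 7: f = (x + 2)(x + 4)(x^3 + 6x^2 + x + 5), pattern 3+1+1. No other pattern occurs in this range, so the set of observed cycle types is {5, 3+1+1}. Among the candidates above, the only group containing elements of all these cycle types is A_5 (5T4) — each of C_5 (5T1), D_5 (5T2) lacks at least one of them. Hence G = A_5 (5T4), of order 60.

A_5 (order 60)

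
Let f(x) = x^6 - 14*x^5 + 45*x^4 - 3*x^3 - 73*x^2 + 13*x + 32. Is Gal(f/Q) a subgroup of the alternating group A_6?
Yes

The polynomial is irreducible of degree 6 over Q. Its discriminant is 3646117689361 = 1909481^2, a perfect square. A Galois group lies in the alternating group exactly when the discriminant is a square in Q, so the Galois group (PSL(2,5)) is contained in A_6.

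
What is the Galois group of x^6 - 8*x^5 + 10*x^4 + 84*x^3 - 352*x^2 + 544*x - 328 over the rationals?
A_4, A_4 acting on 6 points

The polynomial f is an irreducible sextic over Q, so G = Gal(f/Q) is one of the 16 transitive subgroups 6T1, ..., 6T16 of S_6. The discriminant of f is 30840979456 = 175616^2, a perfect square, so G is contained in A_6. The transitive groups of degree 6 contained in A_6 are: A_4 (6T4, order 12), S_4 (6T7, order 24), (C_3 x C_3) : C_4 (6T10, order 36), PSL(2,5) (6T12, order 60), A_6 (6T15, order 360). By Dedekind's theorem, for a prime p not dividing disc(f) the degrees of the irreducible factors of f mod p form the cycle type of an element of G. Factoring f modulo the 33 such primes p <= 149 (skipping 2, 7, which divide the discriminant), each new pattern first appears at: mod 3: f = (x^3 + 2x^2 + x + 1)(x^3 + 2x^2 + 2x + 2), pattern 3+3; mod 13: f = (x + 2)(x + 3)(x^2 + x + 3)(x^2 + 12x + 2), pattern 2+2+1+1. No other pattern occurs in this range, so the set of observed cycle types is {3+3, 2+2+1+1}. The candidates containing elements of all these cycle types are A_4 (6T4) of order 12, S_4 (6T7) of order 24, (C_3 x C_3) : C_4 (6T10) of order 36, PSL(2,5) (6T12) of order 60, A_6 (6T15) of order 360; the others are excluded. The observed types are precisely the cycle types that occur in A_4 (6T4) (apart from the identity). Each of the other remaining candidates has further cycle types, and by the Chebotarev density theorem the matching factorization patterns would occur for a proportion of primes equal to their share of the group: S_4 (6T7) additionally contains elements of type 4+2 (6 of its 24 elements, about 25% of primes); (C_3 x C_3) : C_4 (6T10) additionally contains elements of type 4+2, 3+1+1+1 (22 of its 36 elements, about 61% of primes); PSL(2,5) (6T12) additionally contains elements of type 5+1 (24 of its 60 elements, about 40% of primes); A_6 (6T15) additionally contains elements of type 5+1, 4+2, 3+1+1+1 (274 of its 360 elements, about 76% of primes). None of the 33 primes tested shows any such pattern (for each of these groups the chance of that is below 10^-4), which rules them out. Hence G = A_4 (6T4), of order 12.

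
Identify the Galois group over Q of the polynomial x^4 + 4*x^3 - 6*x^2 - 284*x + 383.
The polynomial is an irreducible quartic over Q and its discriminant is -144747825152, which is not a perfect square, so the Galois group is not contained in A_4. The resolvent cubic y^3 + 6*y^2 - 2668*y - 95976 has exactly one rational root, so the Galois group is C_4 or D_4. The quartic remains irreducible over Q(sqrt(disc)), so the group is D_4.

D_4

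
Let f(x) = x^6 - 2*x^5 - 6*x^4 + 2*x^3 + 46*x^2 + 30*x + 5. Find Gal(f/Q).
The polynomial f is an irreducible sextic over Q, so G = Gal(f/Q) is one of the 16 transitive subgroups 6T1, ..., 6T16 of S_6. The discriminant of f is 90962560000 = 301600^2, a perfect square, so G is contained in A_6. The transitive groups of degree 6 contained in A_6 are: A_4 (6T4, order 12), S_4 (6T7, order 24), (C_3 x C_3) : C_4 (6T10, order 36), PSL(2,5) (6T12, order 60), A_6 (6T15, order 360). By Dedekind's theorem, for a prime p not dividing disc(f) the degrees of the irreducible factors of f mod p form the cycle type of an element of G. Factoring f modulo the 19 such primes p <= 83 (skipping 2, 5, 13, 29, which divide the discriminant), each new pattern first appears at: mod 3: f = (x^2 + x + 2)(x^4 + x^2 + x + 1), pattern 4+2; mod 11: f = (x^3 + 2x^2 + 3x + 10)(x^3 + 7x^2 + 10x + 6), pattern 3+3; mod 19: f = (x + 15)(x + 18)(x^2 + x + 12)(x^2 + 2x + 10), pattern 2+2+1+1; mod 61: f = (x + 14)(x + 24)(x + 31)(x^3 + 51x^2 + 24x + 20), pattern 3+1+1+1. No other pattern occurs in this range, so the set of observed cycle types is {4+2, 3+3, 2+2+1+1, 3+1+1+1}. The candidates containing elements of all these cycle types are (C_3 x C_3) : C_4 (6T10) of order 36, A_6 (6T15) of order 360; the others are excluded. The observed types are precisely the cycle types that occur in (C_3 x C_3) : C_4 (6T10) (apart from the identity). Each of the other remaining candidates has further cycle types, and by the Chebotarev density theorem the matching factorization patterns would occur for a proportion of primes equal to their share of the group: A_6 (6T15) additionally contains elements of type 5+1 (144 of its 360 elements, about 40% of primes). None of the 19 primes tested shows any such pattern (for each of these groups the chance of that is below 10^-4), which rules them out. Hence G = (C_3 x C_3) : C_4 (6T10), of order 36.

6T10: (C_3 x C_3) : C_4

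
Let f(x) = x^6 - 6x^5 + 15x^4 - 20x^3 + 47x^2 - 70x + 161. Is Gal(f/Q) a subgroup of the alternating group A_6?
The polynomial is irreducible of degree 6 over Q. Its discriminant is -2693803488051200, which is not a perfect square. A Galois group lies in the alternating group exactly when the discriminant is a square in Q, so the Galois group (S_4 x C_2) is not contained in A_6.

No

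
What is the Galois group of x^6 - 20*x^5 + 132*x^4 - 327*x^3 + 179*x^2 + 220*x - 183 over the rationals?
The polynomial f is an irreducible sextic over Q, so G = Gal(f/Q) is one of the 16 transitive subgroups 6T1, ..., 6T16 of S_6. The discriminant of f is 8413926734596681 = 91727459^2, a perfect square, so G is contained in A_6. The transitive groups of degree 6 contained in A_6 are: A_4 (6T4, order 12), S_4 (6T7, order 24), (C_3 x C_3) : C_4 (6T10, order 36), PSL(2,5) (6T12, order 60), A_6 (6T15, order 360). By Dedekind's theorem, for a prime p not dividing disc(f) the degrees of the irreducible factors of f mod p form the cycle type of an element of G. Factoring f modulo the 21 such primes p <= 79 (skipping 19, which divides the discriminant), each new pattern first appears at: mod 2: f = (x + 1)(x^5 + x^4 + x^3 + x + 1), pattern 5+1; mod 7: f = (x^3 + 4)(x^3 + x^2 + 6x + 5), pattern 3+3; mod 61: f = (x)(x + 21)(x^2 + 6x + 41)(x^2 + 14x + 14), pattern 2+2+1+1. No other pattern occurs in this range, so the set of observed cycle types is {5+1, 3+3, 2+2+1+1}. The candidates containing elements of all these cycle types are PSL(2,5) (6T12) of order 60, A_6 (6T15) of order 360; the others are excluded. The observed types are precisely the cycle types that occur in PSL(2,5) (6T12) (apart from the identity). Each of the other remaining candidates has further cycle types, and by the Chebotarev density theorem the matching factorization patterns would occur for a proportion of primes equal to their share of the group: A_6 (6T15) additionally contains elements of type 4+2, 3+1+1+1 (130 of its 360 elements, about 36% of primes). None of the 21 primes tested shows any such pattern (for each of these groups the chance of that is below 10^-4), which rules them out. Hence G = PSL(2,5) (6T12), of order 60.

PSL(2,5) (order 60)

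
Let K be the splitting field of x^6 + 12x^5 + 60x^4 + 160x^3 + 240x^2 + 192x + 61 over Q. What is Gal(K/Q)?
The polynomial f is an irreducible sextic over Q, so G = Gal(f/Q) is one of the 16 transitive subgroups 6T1, ..., 6T16 of S_6. The discriminant of f is 11337408, which is not a perfect square, so G is not contained in A_6. The transitive groups of degree 6 not contained in A_6 are: C_6 (6T1, order 6), S_3 (6T2, order 6), D_6 (6T3, order 12), C_3 x S_3 (6T5, order 18), A_4 x C_2 (6T6, order 24), S_4 (6T8, order 24), S_3 x S_3 (6T9, order 36), S_4 x C_2 (6T11, order 48), (S_3 x S_3) : C_2 (6T13, order 72), PGL(2,5) (6T14, order 120), S_6 (6T16, order 720). By Dedekind's theorem, for a prime p not dividing disc(f) the degrees of the irreducible factors of f mod p form the cycle type of an element of G. Factoring f modulo the 79 such primes p <= 419 (skipping 2, 3, which divide the discriminant), each new pattern first appears at: mod 5: f = (x^2 + x + 1)(x^2 + 2x + 3)(x^2 + 4x + 2), pattern 2+2+2; mod 7: f = (x^6 + 5x^5 + 4x^4 + 6x^3 + 2x^2 + 3x + 5), pattern 6; mod 11: f = (x + 5)(x + 10)(x^2 + x + 7)(x^2 + 7x + 8), pattern 2+2+1+1; mod 13: f = (x^3 + 6x^2 + 12x + 4)(x^3 + 6x^2 + 12x + 12), pattern 3+3; mod 61: f = (x)(x + 4)(x + 28)(x + 30)(x + 35)(x + 37), pattern 1+1+1+1+1+1. No other pattern occurs in this range, so the set of observed cycle types is {2+2+2, 6, 2+2+1+1, 3+3, 1+1+1+1+1+1}. The candidates containing elements of all these cycle types are D_6 (6T3) of order 12, A_4 x C_2 (6T6) of order 24, S_3 x S_3 (6T9) of order 36, S_4 x C_2 (6T11) of order 48, (S_3 x S_3) : C_2 (6T13) of order 72, PGL(2,5) (6T14) of order 120, S_6 (6T16) of order 720; the others are excluded. The observed types are precisely the cycle types that occur in D_6 (6T3). Each of the other remaining candidates has further cycle types, and by the Chebotarev density theorem the matching factorization patterns would occur for a proportion of primes equal to their share of the group: A_4 x C_2 (6T6) additionally contains elements of type 2+1+1+1+1 (3 of its 24 elements, about 12% of primes); S_3 x S_3 (6T9) additionally contains elements of type 3+1+1+1 (4 of its 36 elements, about 11% of primes); S_4 x C_2 (6T11) additionally contains elements of type 4+2, 4+1+1, 2+1+1+1+1 (15 of its 48 elements, about 31% of primes); (S_3 x S_3) : C_2 (6T13) additionally contains elements of type 4+2, 3+2+1, 3+1+1+1, 2+1+1+1+1 (40 of its 72 elements, about 56% of primes); PGL(2,5) (6T14) additionally contains elements of type 5+1, 4+1+1 (54 of its 120 elements, about 45% of primes); S_6 (6T16) additionally contains elements of type 5+1, 4+2, 4+1+1, 3+2+1, 3+1+1+1, 2+1+1+1+1 (499 of its 720 elements, about 69% of primes). None of the 79 primes tested shows any such pattern (for each of these groups the chance of that is below 10^-4), which rules them out. Hence G = D_6 (6T3), of order 12.

D_6 (also written D6)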